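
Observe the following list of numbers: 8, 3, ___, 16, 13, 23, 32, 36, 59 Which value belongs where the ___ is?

Reading positions in blocks of 3 reveals the pattern ABB — 2 tracks woven together.
Track A = 8, 16, 32: successive powers of 2.
Track B = 3, ?, 13, 23, 36, 59: Fibonacci-style (each term is the sum of the two before it).
So the missing entry in track B is 10.

10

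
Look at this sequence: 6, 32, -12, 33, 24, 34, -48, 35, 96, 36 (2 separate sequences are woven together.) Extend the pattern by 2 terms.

Split by position mod 2 into 2 tracks.
Stream A: 6, -12, 24, -48, 96. Multiplying by -2 each time.
Stream B: 32, 33, 34, 35, 36. Arithmetic with common difference +1.
Position 11 → stream A, term 6 = -192.
Position 12 → stream B, term 6 = 37.

-192, 37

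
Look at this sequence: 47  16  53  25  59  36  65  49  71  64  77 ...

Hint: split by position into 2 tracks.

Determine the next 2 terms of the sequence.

Taking every 2nd term gives 2 separate tracks.
Track A = 47, 53, 59, 65, 71, 77: linear: a_n = 41 + 6·n.
Track B = 16, 25, 36, 49, 64: consecutive squares n² from n = 4.
Position 12 falls in track B as its term 6, giving 81.
Position 13 falls in track A as its term 7, giving 83.

81, 83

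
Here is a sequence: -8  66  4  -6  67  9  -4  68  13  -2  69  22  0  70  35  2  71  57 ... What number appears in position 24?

149

Taking every 3rd term gives 3 separate tracks.
Stream A is -8, -6, -4, -2, 0, 2, which is arithmetic, step +2.
Stream B is 66, 67, 68, 69, 70, 71, which is arithmetic with common difference +1.
Stream C is 4, 9, 13, 22, 35, 57, which is a Fibonacci-like recurrence a_n = a_{n-1} + a_{n-2}.
Term 24 comes from stream C (its 8th entry): 149.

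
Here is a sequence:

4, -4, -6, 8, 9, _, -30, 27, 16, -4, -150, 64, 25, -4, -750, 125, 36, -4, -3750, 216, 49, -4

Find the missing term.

The terms cycle through 4 interleaved subsequences.
Track A is 4, 9, 16, 25, 36, 49, which is the squares 2², 3², 4², ….
Track B is -4, ?, -4, -4, -4, -4, which is constant -4.
Track C is -6, -30, -150, -750, -3750, which is geometric, ×5 each step.
Track D is 8, 27, 64, 125, 216, which is perfect cubes starting at 2³.
The gap is track B's term 2; the rule gives -4.

-4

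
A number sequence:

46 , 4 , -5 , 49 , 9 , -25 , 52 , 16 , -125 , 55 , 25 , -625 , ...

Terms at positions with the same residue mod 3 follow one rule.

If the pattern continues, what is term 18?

-15625

The terms cycle through 3 interleaved subsequences.
Track A: 46, 49, 52, 55 — arithmetic, step +3.
Track B: 4, 9, 16, 25 — consecutive squares n² from n = 2.
Track C: -5, -25, -125, -625 — geometric with ratio 5.
The 18th slot belongs to track C; its 6th term is -15625.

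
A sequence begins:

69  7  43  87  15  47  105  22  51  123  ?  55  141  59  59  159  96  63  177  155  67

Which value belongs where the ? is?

37

Split by position mod 3: positions 1, 4, 7, … form one track, and each other residue class forms its own.
Track A: 69, 87, 105, 123, 141, 159, 177 — arithmetic, step +18.
Track B: 7, 15, 22, ?, 59, 96, 155 — each term equals the sum of the previous two.
Track C: 43, 47, 51, 55, 59, 63, 67 — arithmetic, step +4.
Filling track B at index 4 by its rule yields 37.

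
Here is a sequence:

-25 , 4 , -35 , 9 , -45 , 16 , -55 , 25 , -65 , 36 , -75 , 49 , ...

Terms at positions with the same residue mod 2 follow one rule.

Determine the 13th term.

Odd-indexed and even-indexed terms follow separate rules.
Stream A: -25, -35, -45, -55, -65, -75 — linear: a_n = -15 − 10·n.
Stream B: 4, 9, 16, 25, 36, 49 — perfect squares starting at 2².
Position 13 → stream A, term 7 = -85.

-85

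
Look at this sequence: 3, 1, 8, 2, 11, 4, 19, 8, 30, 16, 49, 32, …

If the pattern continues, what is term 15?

128

The terms cycle through 2 interleaved subsequences.
Track A: 3, 8, 11, 19, 30, 49. Each term equals the sum of the previous two.
Track B: 1, 2, 4, 8, 16, 32. Powers of 2.
Position 15 falls in track A as its term 8, giving 128.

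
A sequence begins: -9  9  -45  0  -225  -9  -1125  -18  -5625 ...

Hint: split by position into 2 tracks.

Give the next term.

Taking every 2nd term gives 2 separate tracks.
Track A: -9, -45, -225, -1125, -5625. A geometric progression (common ratio 5).
Track B: 9, 0, -9, -18. Arithmetic with common difference −9.
The 10th slot belongs to track B; its 5th term is -27.

-27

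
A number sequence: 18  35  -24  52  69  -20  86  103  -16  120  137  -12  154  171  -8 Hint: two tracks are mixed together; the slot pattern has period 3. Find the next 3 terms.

188, 205, -4

The slot pattern repeats as AAB (period 3), so there are 2 interleaved tracks.
Track A: 18, 35, 52, 69, 86, 103, 120, 137, 154, 171. Adding 17 each time.
Track B: -24, -20, -16, -12, -8. Arithmetic with common difference +4.
Position 16 → track A, term 11 = 188.
Term 17 comes from track A (its 12th entry): 205.
Position 18 falls in track B as its term 6, giving -4.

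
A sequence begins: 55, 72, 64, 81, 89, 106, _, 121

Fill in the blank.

100

The slot pattern repeats as AABB (period 4), so there are 2 interleaved tracks.
Stream A: 55, 72, 89, 106. Linear: a_n = 38 + 17·n.
Stream B: 64, 81, ?, 121. The squares 8², 9², 10², ….
The gap is stream B's term 3; the rule gives 100.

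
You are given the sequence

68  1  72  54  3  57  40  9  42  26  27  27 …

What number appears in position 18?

The terms cycle through 3 interleaved subsequences.
Track A is 68, 54, 40, 26, which is linear: a_n = 82 − 14·n.
Track B is 1, 3, 9, 27, which is geometric with ratio 3.
Track C is 72, 57, 42, 27, which is linear: a_n = 87 − 15·n.
Position 18 falls in track C as its term 6, giving -3.

-3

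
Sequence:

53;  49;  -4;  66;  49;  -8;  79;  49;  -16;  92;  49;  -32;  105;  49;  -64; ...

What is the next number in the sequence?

Split by position mod 3 into 3 tracks.
Stream A = 53, 66, 79, 92, 105: linear: a_n = 40 + 13·n.
Stream B = 49, 49, 49, 49, 49: the constant sequence 49.
Stream C = -4, -8, -16, -32, -64: multiplying by 2 each time.
Term 16 comes from stream A (its 6th entry): 118.

118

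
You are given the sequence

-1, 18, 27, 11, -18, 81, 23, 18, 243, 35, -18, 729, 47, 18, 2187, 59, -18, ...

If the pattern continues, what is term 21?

Taking every 3rd term gives 3 separate tracks.
Track A = -1, 11, 23, 35, 47, 59: arithmetic with common difference +12.
Track B = 18, -18, 18, -18, 18, -18: oscillating between 18 and -18.
Track C = 27, 81, 243, 729, 2187: successive powers of 3.
Position 21 falls in track C as its term 7, giving 19683.

19683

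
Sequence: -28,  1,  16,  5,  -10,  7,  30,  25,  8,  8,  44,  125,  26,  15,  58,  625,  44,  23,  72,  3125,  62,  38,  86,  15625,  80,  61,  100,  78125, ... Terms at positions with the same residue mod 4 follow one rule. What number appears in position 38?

Read the sequence 4 terms at a time; column i is its own pattern.
Track A = -28, -10, 8, 26, 44, 62, 80: arithmetic with common difference +18.
Track B = 1, 7, 8, 15, 23, 38, 61: a Fibonacci-like recurrence a_n = a_{n-1} + a_{n-2}.
Track C = 16, 30, 44, 58, 72, 86, 100: arithmetic, step +14.
Track D = 5, 25, 125, 625, 3125, 15625, 78125: a geometric progression (common ratio 5).
Term 38 comes from track B (its 10th entry): 259.

259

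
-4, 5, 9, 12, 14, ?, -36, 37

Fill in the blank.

Reading positions in blocks of 3 reveals the pattern ABB — 2 tracks woven together.
Subsequence A: -4, 12, -36 (geometric with ratio -3).
Subsequence B: 5, 9, 14, ?, 37 (each term equals the sum of the previous two).
The gap is subsequence B's term 4; the rule gives 23.

23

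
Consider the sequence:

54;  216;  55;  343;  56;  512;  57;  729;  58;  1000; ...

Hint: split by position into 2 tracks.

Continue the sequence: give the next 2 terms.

The terms cycle through 2 interleaved subsequences.
Track A: 54, 55, 56, 57, 58. Arithmetic, step +1.
Track B: 216, 343, 512, 729, 1000. Consecutive cubes n³ from n = 6.
Term 11 comes from track A (its 6th entry): 59.
Term 12 comes from track B (its 6th entry): 1331.

59, 1331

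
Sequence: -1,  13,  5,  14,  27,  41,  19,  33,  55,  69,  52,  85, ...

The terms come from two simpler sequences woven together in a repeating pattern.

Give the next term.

Reading positions in blocks of 4 reveals the pattern AABB — 2 tracks woven together.
Stream A: -1, 13, 27, 41, 55, 69 (linear: a_n = -15 + 14·n).
Stream B: 5, 14, 19, 33, 52, 85 (each term equals the sum of the previous two).
Term 13 comes from stream A (its 7th entry): 83.

83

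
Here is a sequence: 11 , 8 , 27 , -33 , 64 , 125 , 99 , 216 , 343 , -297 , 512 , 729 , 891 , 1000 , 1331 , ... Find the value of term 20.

Reading positions in blocks of 3 reveals the pattern ABB — 2 tracks woven together.
Stream A: 11, -33, 99, -297, 891 — geometric with ratio -3.
Stream B: 8, 27, 64, 125, 216, 343, 512, 729, 1000, 1331 — consecutive cubes n³ from n = 2.
Term 20 comes from stream B (its 13th entry): 2744.

2744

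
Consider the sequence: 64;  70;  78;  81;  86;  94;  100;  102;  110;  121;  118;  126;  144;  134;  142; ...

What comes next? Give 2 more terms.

169, 150

Reading positions in blocks of 3 reveals the pattern ABB — 2 tracks woven together.
Track A is 64, 81, 100, 121, 144, which is consecutive squares n² from n = 8.
Track B is 70, 78, 86, 94, 102, 110, 118, 126, 134, 142, which is arithmetic with common difference +8.
Position 16 falls in track A as its term 6, giving 169.
The 17th slot belongs to track B; its 11th term is 150.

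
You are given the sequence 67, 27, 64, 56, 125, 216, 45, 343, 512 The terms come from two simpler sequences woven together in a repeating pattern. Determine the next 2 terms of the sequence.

The slot pattern repeats as ABB (period 3), so there are 2 interleaved tracks.
Track A: 67, 56, 45 (subtracting 11 each time).
Track B: 27, 64, 125, 216, 343, 512 (perfect cubes starting at 3³).
Position 10 falls in track A as its term 4, giving 34.
Position 11 → track B, term 7 = 729.

34, 729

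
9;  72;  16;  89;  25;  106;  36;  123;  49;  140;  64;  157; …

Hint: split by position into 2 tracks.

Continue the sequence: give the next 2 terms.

81, 174

Taking every 2nd term gives 2 separate tracks.
Stream A is 9, 16, 25, 36, 49, 64, which is perfect squares starting at 3².
Stream B is 72, 89, 106, 123, 140, 157, which is adding 17 each time.
Position 13 falls in stream A as its term 7, giving 81.
Position 14 → stream B, term 7 = 174.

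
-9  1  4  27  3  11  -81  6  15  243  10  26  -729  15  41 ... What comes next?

Read the sequence 3 terms at a time; column i is its own pattern.
Subsequence A: -9, 27, -81, 243, -729 — geometric, ×-3 each step.
Subsequence B: 1, 3, 6, 10, 15 — the triangular numbers T_1, T_2, ….
Subsequence C: 4, 11, 15, 26, 41 — each term equals the sum of the previous two.
Position 16 falls in subsequence A as its term 6, giving 2187.

2187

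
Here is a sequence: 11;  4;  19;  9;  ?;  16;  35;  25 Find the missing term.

Split by position mod 2 into 2 tracks.
Track A is 11, 19, ?, 35, which is arithmetic, step +8.
Track B is 4, 9, 16, 25, which is the squares 2², 3², 4², ….
Track A's pattern makes the blank 27.

27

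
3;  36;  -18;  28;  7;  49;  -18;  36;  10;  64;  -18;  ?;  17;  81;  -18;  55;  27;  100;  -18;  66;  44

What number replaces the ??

Split by position mod 4 into 4 tracks.
Subsequence A: 3, 7, 10, 17, 27, 44 (each term equals the sum of the previous two).
Subsequence B: 36, 49, 64, 81, 100 (the squares 6², 7², 8², …).
Subsequence C: -18, -18, -18, -18, -18 (constant -18).
Subsequence D: 28, 36, ?, 55, 66 (triangular numbers n(n+1)/2 for n = 7, 8, …).
Subsequence D's pattern makes the blank 45.

45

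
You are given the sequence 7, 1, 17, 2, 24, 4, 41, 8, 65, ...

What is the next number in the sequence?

16

Positions 1, 3, 5, … form one subsequence and positions 2, 4, 6, … form another.
Stream A is 7, 17, 24, 41, 65, which is Fibonacci-style (each term is the sum of the two before it).
Stream B is 1, 2, 4, 8, which is successive powers of 2.
Position 10 falls in stream B as its term 5, giving 16.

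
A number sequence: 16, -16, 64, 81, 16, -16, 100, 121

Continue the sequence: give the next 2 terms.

Positions follow the repeating pattern AABB; grouping by letter gives 2 tracks.
Track A: 16, -16, 16, -16. The oscillation 16·(−1)^(n+1).
Track B: 64, 81, 100, 121. Consecutive squares n² from n = 8.
Position 9 → track A, term 5 = 16.
The 10th slot belongs to track A; its 6th term is -16.

16, -16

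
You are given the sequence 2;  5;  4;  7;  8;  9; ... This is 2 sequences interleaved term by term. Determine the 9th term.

Positions 1, 3, 5, … form one subsequence and positions 2, 4, 6, … form another.
Stream A: 2, 4, 8 — powers 2^1, 2^2, 2^3, ….
Stream B: 5, 7, 9 — arithmetic with common difference +2.
Position 9 → stream A, term 5 = 32.

32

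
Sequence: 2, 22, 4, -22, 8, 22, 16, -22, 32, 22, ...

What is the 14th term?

22

Split by position mod 2 into 2 tracks.
Subsequence A: 2, 4, 8, 16, 32. Powers of 2.
Subsequence B: 22, -22, 22, -22, 22. The oscillation 22·(−1)^(n+1).
The 14th slot belongs to subsequence B; its 7th term is 22.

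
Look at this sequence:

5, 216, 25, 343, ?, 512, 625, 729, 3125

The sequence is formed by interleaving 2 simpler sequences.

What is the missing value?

Odd-indexed and even-indexed terms follow separate rules.
Track A: 5, 25, ?, 625, 3125 (powers of 5).
Track B: 216, 343, 512, 729 (consecutive cubes n³ from n = 6).
So the missing entry in track A is 125.

125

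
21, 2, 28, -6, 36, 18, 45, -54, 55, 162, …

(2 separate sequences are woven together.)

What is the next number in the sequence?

Odd-indexed and even-indexed terms follow separate rules.
Track A is 21, 28, 36, 45, 55, which is triangular numbers starting at T_6.
Track B is 2, -6, 18, -54, 162, which is a geometric progression (common ratio -3).
Position 11 falls in track A as its term 6, giving 66.

66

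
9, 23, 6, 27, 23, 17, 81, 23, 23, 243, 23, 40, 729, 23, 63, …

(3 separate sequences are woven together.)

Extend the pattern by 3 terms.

2187, 23, 103

The terms cycle through 3 interleaved subsequences.
Track A is 9, 27, 81, 243, 729, which is successive powers of 3.
Track B is 23, 23, 23, 23, 23, which is the constant sequence 23.
Track C is 6, 17, 23, 40, 63, which is each term equals the sum of the previous two.
The 16th slot belongs to track A; its 6th term is 2187.
Position 17 falls in track B as its term 6, giving 23.
Position 18 → track C, term 6 = 103.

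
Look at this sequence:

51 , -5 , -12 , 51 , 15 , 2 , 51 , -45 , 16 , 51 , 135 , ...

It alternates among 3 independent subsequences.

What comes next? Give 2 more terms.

30, 51

Taking every 3rd term gives 3 separate tracks.
Stream A is 51, 51, 51, 51, which is always 51.
Stream B is -5, 15, -45, 135, which is a geometric progression (common ratio -3).
Stream C is -12, 2, 16, which is arithmetic, step +14.
Position 12 falls in stream C as its term 4, giving 30.
Position 13 falls in stream A as its term 5, giving 51.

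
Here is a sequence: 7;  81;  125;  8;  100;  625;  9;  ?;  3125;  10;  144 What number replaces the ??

121

Read the sequence 3 terms at a time; column i is its own pattern.
Track A is 7, 8, 9, 10, which is arithmetic with common difference +1.
Track B is 81, 100, ?, 144, which is perfect squares starting at 9².
Track C is 125, 625, 3125, which is powers of 5.
Track B's pattern makes the blank 121.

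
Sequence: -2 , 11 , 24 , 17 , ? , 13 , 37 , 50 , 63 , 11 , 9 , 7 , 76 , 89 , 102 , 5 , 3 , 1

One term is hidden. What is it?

The slot pattern repeats as AAABBB (period 6), so there are 2 interleaved tracks.
Track A is -2, 11, 24, 37, 50, 63, 76, 89, 102, which is arithmetic, step +13.
Track B is 17, ?, 13, 11, 9, 7, 5, 3, 1, which is linear: a_n = 19 − 2·n.
Track B's pattern makes the blank 15.

15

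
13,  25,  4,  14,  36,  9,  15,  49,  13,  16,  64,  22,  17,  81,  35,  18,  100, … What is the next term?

57

Split by position mod 3 into 3 tracks.
Track A: 13, 14, 15, 16, 17, 18 (arithmetic, step +1).
Track B: 25, 36, 49, 64, 81, 100 (perfect squares starting at 5²).
Track C: 4, 9, 13, 22, 35 (each term equals the sum of the previous two).
Position 18 falls in track C as its term 6, giving 57.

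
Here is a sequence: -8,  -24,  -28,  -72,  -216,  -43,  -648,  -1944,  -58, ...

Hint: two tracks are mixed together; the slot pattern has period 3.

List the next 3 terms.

Reading positions in blocks of 3 reveals the pattern AAB — 2 tracks woven together.
Subsequence A = -8, -24, -72, -216, -648, -1944: geometric, ×3 each step.
Subsequence B = -28, -43, -58: arithmetic with common difference −15.
Term 10 comes from subsequence A (its 7th entry): -5832.
Term 11 comes from subsequence A (its 8th entry): -17496.
Position 12 falls in subsequence B as its term 4, giving -73.

-5832, -17496, -73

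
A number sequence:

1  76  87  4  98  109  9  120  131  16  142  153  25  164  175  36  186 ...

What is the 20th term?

208

Reading positions in blocks of 3 reveals the pattern ABB — 2 tracks woven together.
Track A: 1, 4, 9, 16, 25, 36. Consecutive squares n² from n = 1.
Track B: 76, 87, 98, 109, 120, 131, 142, 153, 164, 175, 186. Arithmetic, step +11.
Term 20 comes from track B (its 13th entry): 208.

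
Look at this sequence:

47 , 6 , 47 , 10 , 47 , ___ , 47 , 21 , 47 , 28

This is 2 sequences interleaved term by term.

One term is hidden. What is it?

Positions 1, 3, 5, … form one subsequence and positions 2, 4, 6, … form another.
Stream A: 47, 47, 47, 47, 47 — always 47.
Stream B: 6, 10, ?, 21, 28 — triangular numbers n(n+1)/2 for n = 3, 4, ….
Filling stream B at index 3 by its rule yields 15.

15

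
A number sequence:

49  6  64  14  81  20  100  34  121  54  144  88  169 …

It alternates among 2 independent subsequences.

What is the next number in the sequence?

Odd-indexed and even-indexed terms follow separate rules.
Track A: 49, 64, 81, 100, 121, 144, 169 — perfect squares starting at 7².
Track B: 6, 14, 20, 34, 54, 88 — each term equals the sum of the previous two.
Position 14 → track B, term 7 = 142.

142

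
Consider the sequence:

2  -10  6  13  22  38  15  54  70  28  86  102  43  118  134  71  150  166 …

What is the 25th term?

299

Positions follow the repeating pattern ABB; grouping by letter gives 2 tracks.
Subsequence A is 2, 13, 15, 28, 43, 71, which is each term equals the sum of the previous two.
Subsequence B is -10, 6, 22, 38, 54, 70, 86, 102, 118, 134, 150, 166, which is linear: a_n = -26 + 16·n.
The 25th slot belongs to subsequence A; its 9th term is 299.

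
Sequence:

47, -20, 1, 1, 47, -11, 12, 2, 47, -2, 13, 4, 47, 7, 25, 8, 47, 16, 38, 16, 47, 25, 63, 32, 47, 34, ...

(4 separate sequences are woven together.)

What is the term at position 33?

Taking every 4th term gives 4 separate tracks.
Stream A: 47, 47, 47, 47, 47, 47, 47 (the constant sequence 47).
Stream B: -20, -11, -2, 7, 16, 25, 34 (arithmetic with common difference +9).
Stream C: 1, 12, 13, 25, 38, 63 (Fibonacci-style (each term is the sum of the two before it)).
Stream D: 1, 2, 4, 8, 16, 32 (a geometric progression (common ratio 2)).
Position 33 → stream A, term 9 = 47.

47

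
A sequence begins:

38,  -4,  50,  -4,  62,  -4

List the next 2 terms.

Taking every 2nd term gives 2 separate tracks.
Subsequence A is 38, 50, 62, which is arithmetic, step +12.
Subsequence B is -4, -4, -4, which is always -4.
Position 7 → subsequence A, term 4 = 74.
Position 8 → subsequence B, term 4 = -4.

74, -4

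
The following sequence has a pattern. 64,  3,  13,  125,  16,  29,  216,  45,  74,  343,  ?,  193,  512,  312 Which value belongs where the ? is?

119

Positions follow the repeating pattern ABB; grouping by letter gives 2 tracks.
Subsequence A: 64, 125, 216, 343, 512 — perfect cubes starting at 4³.
Subsequence B: 3, 13, 16, 29, 45, 74, ?, 193, 312 — each term equals the sum of the previous two.
So the missing entry in subsequence B is 119.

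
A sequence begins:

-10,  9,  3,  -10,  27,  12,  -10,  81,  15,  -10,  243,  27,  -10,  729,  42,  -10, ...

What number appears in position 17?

2187

Taking every 3rd term gives 3 separate tracks.
Subsequence A: -10, -10, -10, -10, -10, -10 — always -10.
Subsequence B: 9, 27, 81, 243, 729 — successive powers of 3.
Subsequence C: 3, 12, 15, 27, 42 — each term equals the sum of the previous two.
Term 17 comes from subsequence B (its 6th entry): 2187.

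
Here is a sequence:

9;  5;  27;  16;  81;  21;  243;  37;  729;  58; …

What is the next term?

2187

Positions 1, 3, 5, … form one subsequence and positions 2, 4, 6, … form another.
Subsequence A is 9, 27, 81, 243, 729, which is powers of 3.
Subsequence B is 5, 16, 21, 37, 58, which is each term equals the sum of the previous two.
Position 11 → subsequence A, term 6 = 2187.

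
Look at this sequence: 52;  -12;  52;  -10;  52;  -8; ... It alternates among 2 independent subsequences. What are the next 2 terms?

Split by position mod 2 into 2 tracks.
Track A = 52, 52, 52: the constant sequence 52.
Track B = -12, -10, -8: adding 2 each time.
Position 7 falls in track A as its term 4, giving 52.
Position 8 → track B, term 4 = -6.

52, -6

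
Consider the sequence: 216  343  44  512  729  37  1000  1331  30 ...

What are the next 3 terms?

Reading positions in blocks of 3 reveals the pattern AAB — 2 tracks woven together.
Track A: 216, 343, 512, 729, 1000, 1331 (the cubes 6³, 7³, 8³, …).
Track B: 44, 37, 30 (arithmetic, step −7).
The 10th slot belongs to track A; its 7th term is 1728.
Position 11 falls in track A as its term 8, giving 2197.
Position 12 falls in track B as its term 4, giving 23.

1728, 2197, 23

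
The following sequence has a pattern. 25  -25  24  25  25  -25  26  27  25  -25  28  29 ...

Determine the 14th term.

-25

Positions follow the repeating pattern AABB; grouping by letter gives 2 tracks.
Subsequence A: 25, -25, 25, -25, 25, -25. Oscillating between 25 and -25.
Subsequence B: 24, 25, 26, 27, 28, 29. Linear: a_n = 23 + n.
Position 14 → subsequence A, term 8 = -25.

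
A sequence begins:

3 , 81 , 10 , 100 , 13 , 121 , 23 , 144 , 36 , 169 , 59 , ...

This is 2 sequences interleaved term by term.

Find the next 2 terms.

Taking every 2nd term gives 2 separate tracks.
Subsequence A = 3, 10, 13, 23, 36, 59: Fibonacci-style (each term is the sum of the two before it).
Subsequence B = 81, 100, 121, 144, 169: consecutive squares n² from n = 9.
Position 12 falls in subsequence B as its term 6, giving 196.
Term 13 comes from subsequence A (its 7th entry): 95.

196, 95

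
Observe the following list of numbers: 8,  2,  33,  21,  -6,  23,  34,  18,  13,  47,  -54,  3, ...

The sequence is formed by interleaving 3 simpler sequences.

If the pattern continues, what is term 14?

162

Split by position mod 3: positions 1, 4, 7, … form one track, and each other residue class forms its own.
Subsequence A: 8, 21, 34, 47 — adding 13 each time.
Subsequence B: 2, -6, 18, -54 — multiplying by -3 each time.
Subsequence C: 33, 23, 13, 3 — arithmetic with common difference −10.
The 14th slot belongs to subsequence B; its 5th term is 162.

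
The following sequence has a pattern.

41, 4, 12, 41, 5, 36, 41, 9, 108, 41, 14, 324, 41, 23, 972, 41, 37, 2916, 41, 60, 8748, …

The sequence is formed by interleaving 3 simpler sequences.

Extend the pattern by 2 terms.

41, 97

Taking every 3rd term gives 3 separate tracks.
Stream A: 41, 41, 41, 41, 41, 41, 41 (constant 41).
Stream B: 4, 5, 9, 14, 23, 37, 60 (Fibonacci-style (each term is the sum of the two before it)).
Stream C: 12, 36, 108, 324, 972, 2916, 8748 (geometric, ×3 each step).
The 22nd slot belongs to stream A; its 8th term is 41.
Position 23 falls in stream B as its term 8, giving 97.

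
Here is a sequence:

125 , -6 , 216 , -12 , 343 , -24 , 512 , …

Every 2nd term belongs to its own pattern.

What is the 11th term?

Positions 1, 3, 5, … form one subsequence and positions 2, 4, 6, … form another.
Subsequence A = 125, 216, 343, 512: consecutive cubes n³ from n = 5.
Subsequence B = -6, -12, -24: geometric, ×2 each step.
Position 11 falls in subsequence A as its term 6, giving 1000.

1000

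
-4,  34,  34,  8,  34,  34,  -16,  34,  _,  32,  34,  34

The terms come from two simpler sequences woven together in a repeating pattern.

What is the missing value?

Reading positions in blocks of 3 reveals the pattern ABB — 2 tracks woven together.
Subsequence A is -4, 8, -16, 32, which is geometric with ratio -2.
Subsequence B is 34, 34, 34, 34, 34, ?, 34, 34, which is constant 34.
Subsequence B's pattern makes the blank 34.

34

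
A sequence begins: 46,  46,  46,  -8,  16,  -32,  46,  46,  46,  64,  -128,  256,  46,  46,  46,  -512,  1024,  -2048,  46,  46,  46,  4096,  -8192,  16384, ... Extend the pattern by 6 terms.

46, 46, 46, -32768, 65536, -131072

Positions follow the repeating pattern AAABBB; grouping by letter gives 2 tracks.
Track A is 46, 46, 46, 46, 46, 46, 46, 46, 46, 46, 46, 46, which is always 46.
Track B is -8, 16, -32, 64, -128, 256, -512, 1024, -2048, 4096, -8192, 16384, which is geometric, ×-2 each step.
Position 25 falls in track A as its term 13, giving 46.
Term 26 comes from track A (its 14th entry): 46.
The 27th slot belongs to track A; its 15th term is 46.
Term 28 comes from track B (its 13th entry): -32768.
The 29th slot belongs to track B; its 14th term is 65536.
Term 30 comes from track B (its 15th entry): -131072.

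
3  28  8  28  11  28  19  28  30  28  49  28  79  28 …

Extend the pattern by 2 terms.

128, 28

Taking every 2nd term gives 2 separate tracks.
Track A is 3, 8, 11, 19, 30, 49, 79, which is Fibonacci-style (each term is the sum of the two before it).
Track B is 28, 28, 28, 28, 28, 28, 28, which is constant 28.
Position 15 → track A, term 8 = 128.
Position 16 falls in track B as its term 8, giving 28.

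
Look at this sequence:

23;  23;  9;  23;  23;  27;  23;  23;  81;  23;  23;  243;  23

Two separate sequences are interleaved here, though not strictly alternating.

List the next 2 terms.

The slot pattern repeats as AAB (period 3), so there are 2 interleaved tracks.
Track A is 23, 23, 23, 23, 23, 23, 23, 23, 23, which is the constant sequence 23.
Track B is 9, 27, 81, 243, which is powers 3^2, 3^3, 3^4, ….
Position 14 → track A, term 10 = 23.
Term 15 comes from track B (its 5th entry): 729.

23, 729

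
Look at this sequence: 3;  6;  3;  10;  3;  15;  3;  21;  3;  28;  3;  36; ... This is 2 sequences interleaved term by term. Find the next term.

3

Taking every 2nd term gives 2 separate tracks.
Stream A: 3, 3, 3, 3, 3, 3 — the constant sequence 3.
Stream B: 6, 10, 15, 21, 28, 36 — triangular numbers starting at T_3.
Position 13 → stream A, term 7 = 3.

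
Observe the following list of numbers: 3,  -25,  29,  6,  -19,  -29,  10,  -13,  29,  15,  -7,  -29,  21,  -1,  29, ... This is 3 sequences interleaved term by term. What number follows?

28

Split by position mod 3: positions 1, 4, 7, … form one track, and each other residue class forms its own.
Stream A = 3, 6, 10, 15, 21: triangular numbers n(n+1)/2 for n = 2, 3, ….
Stream B = -25, -19, -13, -7, -1: adding 6 each time.
Stream C = 29, -29, 29, -29, 29: oscillating between 29 and -29.
Position 16 falls in stream A as its term 6, giving 28.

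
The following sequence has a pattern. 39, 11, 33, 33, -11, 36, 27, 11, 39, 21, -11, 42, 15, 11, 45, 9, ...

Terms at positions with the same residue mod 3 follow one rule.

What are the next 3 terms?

Split by position mod 3: positions 1, 4, 7, … form one track, and each other residue class forms its own.
Track A: 39, 33, 27, 21, 15, 9 (linear: a_n = 45 − 6·n).
Track B: 11, -11, 11, -11, 11 (the oscillation 11·(−1)^(n+1)).
Track C: 33, 36, 39, 42, 45 (linear: a_n = 30 + 3·n).
Position 17 → track B, term 6 = -11.
The 18th slot belongs to track C; its 6th term is 48.
Position 19 falls in track A as its term 7, giving 3.

-11, 48, 3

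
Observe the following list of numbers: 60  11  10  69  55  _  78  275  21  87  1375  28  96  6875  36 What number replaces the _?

Split by position mod 3 into 3 tracks.
Track A: 60, 69, 78, 87, 96 (adding 9 each time).
Track B: 11, 55, 275, 1375, 6875 (geometric, ×5 each step).
Track C: 10, ?, 21, 28, 36 (the triangular numbers T_4, T_5, …).
Track C's pattern makes the blank 15.

15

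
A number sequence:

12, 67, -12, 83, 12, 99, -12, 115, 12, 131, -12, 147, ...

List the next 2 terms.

12, 163

Positions 1, 3, 5, … form one subsequence and positions 2, 4, 6, … form another.
Subsequence A: 12, -12, 12, -12, 12, -12 (oscillating between 12 and -12).
Subsequence B: 67, 83, 99, 115, 131, 147 (linear: a_n = 51 + 16·n).
Position 13 falls in subsequence A as its term 7, giving 12.
Position 14 falls in subsequence B as its term 7, giving 163.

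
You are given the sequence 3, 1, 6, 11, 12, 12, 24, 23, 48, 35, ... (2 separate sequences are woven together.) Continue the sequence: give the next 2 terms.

96, 58

Taking every 2nd term gives 2 separate tracks.
Subsequence A: 3, 6, 12, 24, 48 — multiplying by 2 each time.
Subsequence B: 1, 11, 12, 23, 35 — Fibonacci-style (each term is the sum of the two before it).
Position 11 falls in subsequence A as its term 6, giving 96.
Position 12 falls in subsequence B as its term 6, giving 58.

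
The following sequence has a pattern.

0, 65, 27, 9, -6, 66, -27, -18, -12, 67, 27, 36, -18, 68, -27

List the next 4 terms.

Taking every 4th term gives 4 separate tracks.
Subsequence A: 0, -6, -12, -18 (subtracting 6 each time).
Subsequence B: 65, 66, 67, 68 (linear: a_n = 64 + n).
Subsequence C: 27, -27, 27, -27 (the oscillation 27·(−1)^(n+1)).
Subsequence D: 9, -18, 36 (multiplying by -2 each time).
The 16th slot belongs to subsequence D; its 4th term is -72.
Term 17 comes from subsequence A (its 5th entry): -24.
Position 18 falls in subsequence B as its term 5, giving 69.
The 19th slot belongs to subsequence C; its 5th term is 27.

-72, -24, 69, 27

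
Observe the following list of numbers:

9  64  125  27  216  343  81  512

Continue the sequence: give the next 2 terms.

The slot pattern repeats as ABB (period 3), so there are 2 interleaved tracks.
Track A: 9, 27, 81. Powers of 3.
Track B: 64, 125, 216, 343, 512. Perfect cubes starting at 4³.
The 9th slot belongs to track B; its 6th term is 729.
Term 10 comes from track A (its 4th entry): 243.

729, 243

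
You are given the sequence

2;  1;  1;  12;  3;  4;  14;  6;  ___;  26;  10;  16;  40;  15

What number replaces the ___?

The terms cycle through 3 interleaved subsequences.
Track A is 2, 12, 14, 26, 40, which is a Fibonacci-like recurrence a_n = a_{n-1} + a_{n-2}.
Track B is 1, 3, 6, 10, 15, which is triangular numbers n(n+1)/2 for n = 1, 2, ….
Track C is 1, 4, ?, 16, which is consecutive squares n² from n = 1.
The gap is track C's term 3; the rule gives 9.

9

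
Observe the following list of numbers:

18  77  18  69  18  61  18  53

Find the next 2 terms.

Odd-indexed and even-indexed terms follow separate rules.
Subsequence A: 18, 18, 18, 18. Always 18.
Subsequence B: 77, 69, 61, 53. Linear: a_n = 85 − 8·n.
Term 9 comes from subsequence A (its 5th entry): 18.
Term 10 comes from subsequence B (its 5th entry): 45.

18, 45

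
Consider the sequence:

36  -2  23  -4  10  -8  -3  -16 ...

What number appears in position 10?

-32

Taking every 2nd term gives 2 separate tracks.
Subsequence A: 36, 23, 10, -3. Arithmetic with common difference −13.
Subsequence B: -2, -4, -8, -16. A geometric progression (common ratio 2).
Position 10 → subsequence B, term 5 = -32.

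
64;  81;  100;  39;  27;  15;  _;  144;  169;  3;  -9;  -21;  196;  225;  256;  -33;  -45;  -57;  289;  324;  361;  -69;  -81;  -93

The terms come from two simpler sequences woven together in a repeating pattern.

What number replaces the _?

121

The slot pattern repeats as AAABBB (period 6), so there are 2 interleaved tracks.
Subsequence A: 64, 81, 100, ?, 144, 169, 196, 225, 256, 289, 324, 361 — consecutive squares n² from n = 8.
Subsequence B: 39, 27, 15, 3, -9, -21, -33, -45, -57, -69, -81, -93 — arithmetic, step −12.
Filling subsequence A at index 4 by its rule yields 121.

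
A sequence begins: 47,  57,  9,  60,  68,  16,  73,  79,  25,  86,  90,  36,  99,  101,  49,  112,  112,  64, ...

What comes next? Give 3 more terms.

125, 123, 81

Taking every 3rd term gives 3 separate tracks.
Track A = 47, 60, 73, 86, 99, 112: arithmetic, step +13.
Track B = 57, 68, 79, 90, 101, 112: arithmetic with common difference +11.
Track C = 9, 16, 25, 36, 49, 64: the squares 3², 4², 5², ….
Position 19 falls in track A as its term 7, giving 125.
Term 20 comes from track B (its 7th entry): 123.
Term 21 comes from track C (its 7th entry): 81.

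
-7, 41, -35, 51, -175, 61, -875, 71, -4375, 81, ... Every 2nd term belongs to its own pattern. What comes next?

Taking every 2nd term gives 2 separate tracks.
Track A: -7, -35, -175, -875, -4375 (multiplying by 5 each time).
Track B: 41, 51, 61, 71, 81 (linear: a_n = 31 + 10·n).
Position 11 → track A, term 6 = -21875.

-21875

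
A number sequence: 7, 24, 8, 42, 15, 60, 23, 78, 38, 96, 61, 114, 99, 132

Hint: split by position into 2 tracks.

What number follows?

The terms cycle through 2 interleaved subsequences.
Track A: 7, 8, 15, 23, 38, 61, 99. Each term equals the sum of the previous two.
Track B: 24, 42, 60, 78, 96, 114, 132. Adding 18 each time.
Term 15 comes from track A (its 8th entry): 160.

160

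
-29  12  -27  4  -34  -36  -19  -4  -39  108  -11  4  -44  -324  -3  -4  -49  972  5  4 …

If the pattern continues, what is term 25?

Taking every 4th term gives 4 separate tracks.
Track A: -29, -34, -39, -44, -49 — linear: a_n = -24 − 5·n.
Track B: 12, -36, 108, -324, 972 — geometric with ratio -3.
Track C: -27, -19, -11, -3, 5 — arithmetic with common difference +8.
Track D: 4, -4, 4, -4, 4 — alternating ±4.
Term 25 comes from track A (its 7th entry): -59.

-59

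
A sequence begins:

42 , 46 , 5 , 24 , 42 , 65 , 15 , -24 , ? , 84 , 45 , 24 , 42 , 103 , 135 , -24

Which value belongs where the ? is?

42

Split by position mod 4 into 4 tracks.
Subsequence A is 42, 42, ?, 42, which is the constant sequence 42.
Subsequence B is 46, 65, 84, 103, which is adding 19 each time.
Subsequence C is 5, 15, 45, 135, which is a geometric progression (common ratio 3).
Subsequence D is 24, -24, 24, -24, which is alternating ±24.
Filling subsequence A at index 3 by its rule yields 42.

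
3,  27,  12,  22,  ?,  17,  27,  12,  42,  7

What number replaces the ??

15

Positions 1, 3, 5, … form one subsequence and positions 2, 4, 6, … form another.
Track A = 3, 12, ?, 27, 42: a Fibonacci-like recurrence a_n = a_{n-1} + a_{n-2}.
Track B = 27, 22, 17, 12, 7: arithmetic with common difference −5.
The gap is track A's term 3; the rule gives 15.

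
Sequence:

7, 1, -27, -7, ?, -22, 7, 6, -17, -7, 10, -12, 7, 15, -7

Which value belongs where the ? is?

Read the sequence 3 terms at a time; column i is its own pattern.
Subsequence A is 7, -7, 7, -7, 7, which is alternating ±7.
Subsequence B is 1, ?, 6, 10, 15, which is the triangular numbers T_1, T_2, ….
Subsequence C is -27, -22, -17, -12, -7, which is arithmetic, step +5.
The gap is subsequence B's term 2; the rule gives 3.

3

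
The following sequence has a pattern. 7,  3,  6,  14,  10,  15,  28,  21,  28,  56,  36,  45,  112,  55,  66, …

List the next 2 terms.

224, 78

Reading positions in blocks of 3 reveals the pattern ABB — 2 tracks woven together.
Subsequence A: 7, 14, 28, 56, 112 (a geometric progression (common ratio 2)).
Subsequence B: 3, 6, 10, 15, 21, 28, 36, 45, 55, 66 (triangular numbers starting at T_2).
Position 16 falls in subsequence A as its term 6, giving 224.
The 17th slot belongs to subsequence B; its 11th term is 78.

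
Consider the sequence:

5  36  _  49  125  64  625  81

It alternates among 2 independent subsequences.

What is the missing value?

The terms cycle through 2 interleaved subsequences.
Subsequence A: 5, ?, 125, 625 (successive powers of 5).
Subsequence B: 36, 49, 64, 81 (consecutive squares n² from n = 6).
So the missing entry in subsequence A is 25.

25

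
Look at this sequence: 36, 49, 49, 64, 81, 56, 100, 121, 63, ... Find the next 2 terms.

Positions follow the repeating pattern AAB; grouping by letter gives 2 tracks.
Track A is 36, 49, 64, 81, 100, 121, which is the squares 6², 7², 8², ….
Track B is 49, 56, 63, which is adding 7 each time.
Term 10 comes from track A (its 7th entry): 144.
Term 11 comes from track A (its 8th entry): 169.

144, 169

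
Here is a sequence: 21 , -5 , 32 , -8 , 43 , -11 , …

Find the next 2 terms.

54, -14

Odd-indexed and even-indexed terms follow separate rules.
Subsequence A: 21, 32, 43. Arithmetic, step +11.
Subsequence B: -5, -8, -11. Arithmetic, step −3.
Position 7 falls in subsequence A as its term 4, giving 54.
Position 8 falls in subsequence B as its term 4, giving -14.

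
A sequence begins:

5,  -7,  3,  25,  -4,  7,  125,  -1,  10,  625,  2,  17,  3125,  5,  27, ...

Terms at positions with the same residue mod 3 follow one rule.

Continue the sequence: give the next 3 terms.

15625, 8, 44

Taking every 3rd term gives 3 separate tracks.
Stream A = 5, 25, 125, 625, 3125: powers of 5.
Stream B = -7, -4, -1, 2, 5: arithmetic, step +3.
Stream C = 3, 7, 10, 17, 27: each term equals the sum of the previous two.
Term 16 comes from stream A (its 6th entry): 15625.
Term 17 comes from stream B (its 6th entry): 8.
The 18th slot belongs to stream C; its 6th term is 44.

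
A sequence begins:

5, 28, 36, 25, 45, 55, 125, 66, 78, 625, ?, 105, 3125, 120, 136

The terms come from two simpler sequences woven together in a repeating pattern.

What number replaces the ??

Positions follow the repeating pattern ABB; grouping by letter gives 2 tracks.
Subsequence A = 5, 25, 125, 625, 3125: geometric with ratio 5.
Subsequence B = 28, 36, 45, 55, 66, 78, ?, 105, 120, 136: the triangular numbers T_7, T_8, ….
The gap is subsequence B's term 7; the rule gives 91.

91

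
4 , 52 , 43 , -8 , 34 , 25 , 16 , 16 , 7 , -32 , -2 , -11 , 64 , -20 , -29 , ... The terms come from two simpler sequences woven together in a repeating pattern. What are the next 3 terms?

-128, -38, -47

Positions follow the repeating pattern ABB; grouping by letter gives 2 tracks.
Track A = 4, -8, 16, -32, 64: geometric, ×-2 each step.
Track B = 52, 43, 34, 25, 16, 7, -2, -11, -20, -29: arithmetic, step −9.
Term 16 comes from track A (its 6th entry): -128.
Term 17 comes from track B (its 11th entry): -38.
Position 18 → track B, term 12 = -47.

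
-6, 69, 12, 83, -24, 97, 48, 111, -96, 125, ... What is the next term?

Split by position mod 2 into 2 tracks.
Stream A is -6, 12, -24, 48, -96, which is a geometric progression (common ratio -2).
Stream B is 69, 83, 97, 111, 125, which is linear: a_n = 55 + 14·n.
The 11th slot belongs to stream A; its 6th term is 192.

192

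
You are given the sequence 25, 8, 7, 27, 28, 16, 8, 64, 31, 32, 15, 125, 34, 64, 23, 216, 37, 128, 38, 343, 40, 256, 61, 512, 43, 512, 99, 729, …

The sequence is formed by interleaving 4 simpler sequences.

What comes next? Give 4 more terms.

46, 1024, 160, 1000

Read the sequence 4 terms at a time; column i is its own pattern.
Track A is 25, 28, 31, 34, 37, 40, 43, which is arithmetic with common difference +3.
Track B is 8, 16, 32, 64, 128, 256, 512, which is successive powers of 2.
Track C is 7, 8, 15, 23, 38, 61, 99, which is Fibonacci-style (each term is the sum of the two before it).
Track D is 27, 64, 125, 216, 343, 512, 729, which is perfect cubes starting at 3³.
Term 29 comes from track A (its 8th entry): 46.
Position 30 falls in track B as its term 8, giving 1024.
The 31st slot belongs to track C; its 8th term is 160.
Position 32 falls in track D as its term 8, giving 1000.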